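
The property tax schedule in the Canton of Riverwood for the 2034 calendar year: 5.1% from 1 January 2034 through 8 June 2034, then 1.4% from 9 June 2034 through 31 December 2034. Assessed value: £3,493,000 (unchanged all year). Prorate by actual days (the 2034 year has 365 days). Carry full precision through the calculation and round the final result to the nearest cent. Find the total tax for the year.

1 January – 8 June 2034: 159 days at 5.1% → £3,493,000 × 5.1% × 159/365 = £77,602.0192
9 June – 31 December 2034: 206 days at 1.4% → £3,493,000 × 1.4% × 206/365 = £27,599.4849
Total = £105,201.5041

£105,201.50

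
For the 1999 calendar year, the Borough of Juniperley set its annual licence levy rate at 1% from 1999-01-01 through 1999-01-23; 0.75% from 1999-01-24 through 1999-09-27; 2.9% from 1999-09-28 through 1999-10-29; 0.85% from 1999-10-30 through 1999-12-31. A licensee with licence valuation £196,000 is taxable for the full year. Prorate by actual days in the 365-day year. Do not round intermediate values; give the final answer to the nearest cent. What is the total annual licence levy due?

1999-01-01 to 1999-01-23: 23 days at 1% → £196,000 × 1% × 23/365 = £123.5068
1999-01-24 to 1999-09-27: 247 days at 0.75% → £196,000 × 0.75% × 247/365 = £994.7671
1999-09-28 to 1999-10-29: 32 days at 2.9% → £196,000 × 2.9% × 32/365 = £498.3233
1999-10-30 to 1999-12-31: 63 days at 0.85% → £196,000 × 0.85% × 63/365 = £287.5562
Total = £1,904.1534

£1,904.15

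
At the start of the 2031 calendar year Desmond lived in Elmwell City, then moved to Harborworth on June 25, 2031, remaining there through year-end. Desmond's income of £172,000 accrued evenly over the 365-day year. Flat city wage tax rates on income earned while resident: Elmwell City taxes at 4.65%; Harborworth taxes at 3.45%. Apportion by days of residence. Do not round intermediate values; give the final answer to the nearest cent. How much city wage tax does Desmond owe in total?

Elmwell City, January 1 – June 24, 2031: 175 days → £172,000 × 4.65% × 175/365 = £3,834.6575
Harborworth, June 25 – December 31, 2031: 190 days → £172,000 × 3.45% × 190/365 = £3,088.9315
Total = £6,923.5890

£6,923.59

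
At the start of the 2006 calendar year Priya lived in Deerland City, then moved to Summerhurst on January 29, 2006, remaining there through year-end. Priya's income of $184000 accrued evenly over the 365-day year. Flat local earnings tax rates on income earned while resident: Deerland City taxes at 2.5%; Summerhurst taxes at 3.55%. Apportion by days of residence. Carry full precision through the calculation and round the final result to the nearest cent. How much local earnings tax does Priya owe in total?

Deerland City, January 1 – January 28, 2006: 28 days → $184000 × 2.5% × 28/365 = $352.8767
Summerhurst, January 29 – December 31, 2006: 337 days → $184000 × 3.55% × 337/365 = $6030.9151
Total = $6383.7918

$6383.79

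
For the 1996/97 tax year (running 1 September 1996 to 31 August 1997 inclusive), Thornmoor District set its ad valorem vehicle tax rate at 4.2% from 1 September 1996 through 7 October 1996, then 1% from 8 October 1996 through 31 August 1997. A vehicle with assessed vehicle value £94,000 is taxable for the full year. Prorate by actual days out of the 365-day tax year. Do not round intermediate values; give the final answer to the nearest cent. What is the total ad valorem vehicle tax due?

£1,244.92

1 September – 7 October 1996: 37 days at 4.2% → £94,000 × 4.2% × 37/365 = £400.2082
8 October 1996 – 31 August 1997: 328 days at 1% → £94,000 × 1% × 328/365 = £844.7123
Total = £1,244.9205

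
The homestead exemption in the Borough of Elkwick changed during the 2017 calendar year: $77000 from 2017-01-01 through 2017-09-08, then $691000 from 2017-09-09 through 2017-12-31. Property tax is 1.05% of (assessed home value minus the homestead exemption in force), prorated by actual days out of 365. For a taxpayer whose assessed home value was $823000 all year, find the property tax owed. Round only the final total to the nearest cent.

$5819.42

2017-01-01 to 2017-09-08: 251 days, exemption $77000 → ($823000 − $77000) × 1.05% × 251/365 = $5386.5288
2017-09-09 to 2017-12-31: 114 days, exemption $691000 → ($823000 − $691000) × 1.05% × 114/365 = $432.8877
Total = $5819.4164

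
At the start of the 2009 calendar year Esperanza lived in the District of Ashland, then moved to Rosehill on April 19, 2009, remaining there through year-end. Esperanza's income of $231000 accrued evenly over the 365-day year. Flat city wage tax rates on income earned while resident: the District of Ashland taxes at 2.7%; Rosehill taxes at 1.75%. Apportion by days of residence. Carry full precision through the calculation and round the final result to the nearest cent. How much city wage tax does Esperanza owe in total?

$4691.83

The District of Ashland, January 1 – April 18, 2009: 108 days → $231000 × 2.7% × 108/365 = $1845.4685
Rosehill, April 19 – December 31, 2009: 257 days → $231000 × 1.75% × 257/365 = $2846.3630
Total = $4691.8315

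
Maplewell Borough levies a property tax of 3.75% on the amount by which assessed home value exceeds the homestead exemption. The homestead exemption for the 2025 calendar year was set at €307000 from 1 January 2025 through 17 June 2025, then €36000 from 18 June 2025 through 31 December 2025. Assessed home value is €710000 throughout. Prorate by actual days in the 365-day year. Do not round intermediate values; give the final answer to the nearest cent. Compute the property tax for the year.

€20597.47

1 January – 17 June 2025: 168 days, exemption €307000 → (€710000 − €307000) × 3.75% × 168/365 = €6955.8904
18 June – 31 December 2025: 197 days, exemption €36000 → (€710000 − €36000) × 3.75% × 197/365 = €13641.5753
Total = €20597.4658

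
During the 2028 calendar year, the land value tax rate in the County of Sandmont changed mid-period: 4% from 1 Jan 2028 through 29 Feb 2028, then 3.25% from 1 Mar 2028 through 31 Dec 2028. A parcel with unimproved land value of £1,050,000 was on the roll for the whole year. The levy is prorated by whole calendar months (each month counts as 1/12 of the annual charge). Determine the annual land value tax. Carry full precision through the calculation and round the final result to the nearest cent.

1 Jan – 29 Feb 2028: 2 months at 4% → £1,050,000 × 4% × 2/12 = £7,000.0000
1 Mar – 31 Dec 2028: 10 months at 3.25% → £1,050,000 × 3.25% × 10/12 = £28,437.5000
Total = £35,437.5000

£35,437.50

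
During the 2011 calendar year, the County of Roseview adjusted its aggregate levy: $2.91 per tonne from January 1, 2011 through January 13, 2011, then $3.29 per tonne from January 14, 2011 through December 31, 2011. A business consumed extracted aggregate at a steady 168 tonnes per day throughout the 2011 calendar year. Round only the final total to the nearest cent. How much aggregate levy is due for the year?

$200,912.88

January 1 – January 13, 2011: 13 days × 168 tonnes/day = 2,184 tonnes at $2.91/tonne → $6,355.44
January 14 – December 31, 2011: 352 days × 168 tonnes/day = 59,136 tonnes at $3.29/tonne → $194,557.44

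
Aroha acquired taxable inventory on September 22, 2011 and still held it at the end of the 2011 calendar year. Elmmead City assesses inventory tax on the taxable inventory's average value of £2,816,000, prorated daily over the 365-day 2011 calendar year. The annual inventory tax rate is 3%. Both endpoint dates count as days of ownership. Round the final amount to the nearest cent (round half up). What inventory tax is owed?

Days held (September 22 – December 31, 2011): 101 out of 365
Tax = £2,816,000 × 3% × 101/365 = £23,376.6575

£23,376.66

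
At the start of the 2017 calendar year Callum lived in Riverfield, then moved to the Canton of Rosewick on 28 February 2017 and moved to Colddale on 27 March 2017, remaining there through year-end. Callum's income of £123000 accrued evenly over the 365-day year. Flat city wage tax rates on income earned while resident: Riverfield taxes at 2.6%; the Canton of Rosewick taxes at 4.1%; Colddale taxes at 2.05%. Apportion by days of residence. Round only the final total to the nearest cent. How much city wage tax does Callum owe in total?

£2815.52

Riverfield, 1 January – 27 February 2017: 58 days → £123000 × 2.6% × 58/365 = £508.1753
The Canton of Rosewick, 28 February – 26 March 2017: 27 days → £123000 × 4.1% × 27/365 = £373.0438
Colddale, 27 March – 31 December 2017: 280 days → £123000 × 2.05% × 280/365 = £1934.3014
Total = £2815.5205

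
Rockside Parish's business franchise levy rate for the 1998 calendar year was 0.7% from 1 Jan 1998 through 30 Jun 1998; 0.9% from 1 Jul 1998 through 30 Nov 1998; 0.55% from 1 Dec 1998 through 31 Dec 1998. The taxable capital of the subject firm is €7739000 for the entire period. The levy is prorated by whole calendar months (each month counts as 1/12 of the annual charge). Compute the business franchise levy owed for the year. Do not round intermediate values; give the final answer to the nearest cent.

1 Jan – 30 Jun 1998: 6 months at 0.7% → €7739000 × 0.7% × 6/12 = €27086.5000
1 Jul – 30 Nov 1998: 5 months at 0.9% → €7739000 × 0.9% × 5/12 = €29021.2500
1 Dec – 31 Dec 1998: 1 month at 0.55% → €7739000 × 0.55% × 1/12 = €3547.0417
Total = €59654.7917

€59654.79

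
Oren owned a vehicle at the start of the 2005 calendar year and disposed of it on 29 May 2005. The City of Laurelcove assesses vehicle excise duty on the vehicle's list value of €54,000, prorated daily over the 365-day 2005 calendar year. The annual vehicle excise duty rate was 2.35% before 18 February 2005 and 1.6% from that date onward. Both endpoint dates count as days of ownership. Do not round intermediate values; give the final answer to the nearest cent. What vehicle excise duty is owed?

€405.96

1 January – 17 February 2005: 48 days at 2.35% → €54,000 × 2.35% × 48/365 = €166.8822
18 February – 29 May 2005: 101 days at 1.6% → €54,000 × 1.6% × 101/365 = €239.0795
Total = €405.9616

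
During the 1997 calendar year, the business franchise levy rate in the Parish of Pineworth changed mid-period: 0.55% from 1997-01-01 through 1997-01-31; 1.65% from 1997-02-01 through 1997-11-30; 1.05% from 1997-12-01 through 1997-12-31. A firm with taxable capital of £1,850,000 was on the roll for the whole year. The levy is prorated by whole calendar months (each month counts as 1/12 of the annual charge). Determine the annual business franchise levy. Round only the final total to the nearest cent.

£27,904.17

1997-01-01 to 1997-01-31: 1 month at 0.55% → £1,850,000 × 0.55% × 1/12 = £847.9167
1997-02-01 to 1997-11-30: 10 months at 1.65% → £1,850,000 × 1.65% × 10/12 = £25,437.5000
1997-12-01 to 1997-12-31: 1 month at 1.05% → £1,850,000 × 1.05% × 1/12 = £1,618.7500
Total = £27,904.1667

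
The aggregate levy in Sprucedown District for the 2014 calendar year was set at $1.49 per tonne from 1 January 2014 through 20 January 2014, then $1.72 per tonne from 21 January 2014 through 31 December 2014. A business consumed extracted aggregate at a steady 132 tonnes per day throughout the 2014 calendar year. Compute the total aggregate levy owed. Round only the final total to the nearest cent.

$82262.40

1 January – 20 January 2014: 20 days × 132 tonnes/day = 2,640 tonnes at $1.49/tonne → $3933.60
21 January – 31 December 2014: 345 days × 132 tonnes/day = 45,540 tonnes at $1.72/tonne → $78328.80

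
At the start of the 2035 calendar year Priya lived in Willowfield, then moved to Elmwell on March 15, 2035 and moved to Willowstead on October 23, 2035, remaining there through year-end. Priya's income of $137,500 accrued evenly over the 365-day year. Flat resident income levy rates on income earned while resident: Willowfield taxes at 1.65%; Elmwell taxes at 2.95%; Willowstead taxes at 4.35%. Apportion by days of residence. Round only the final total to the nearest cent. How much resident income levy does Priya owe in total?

$4,067.93

Willowfield, January 1 – March 14, 2035: 73 days → $137,500 × 1.65% × 73/365 = $453.7500
Elmwell, March 15 – October 22, 2035: 222 days → $137,500 × 2.95% × 222/365 = $2,467.0890
Willowstead, October 23 – December 31, 2035: 70 days → $137,500 × 4.35% × 70/365 = $1,147.0890
Total = $4,067.9281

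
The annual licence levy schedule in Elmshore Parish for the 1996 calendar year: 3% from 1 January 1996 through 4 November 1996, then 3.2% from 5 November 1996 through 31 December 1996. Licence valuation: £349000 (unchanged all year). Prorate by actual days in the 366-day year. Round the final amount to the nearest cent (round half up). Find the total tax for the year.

1 January – 4 November 1996: 309 days at 3% → £349000 × 3% × 309/366 = £8839.4262
5 November – 31 December 1996: 57 days at 3.2% → £349000 × 3.2% × 57/366 = £1739.2787
Total = £10578.7049

£10578.70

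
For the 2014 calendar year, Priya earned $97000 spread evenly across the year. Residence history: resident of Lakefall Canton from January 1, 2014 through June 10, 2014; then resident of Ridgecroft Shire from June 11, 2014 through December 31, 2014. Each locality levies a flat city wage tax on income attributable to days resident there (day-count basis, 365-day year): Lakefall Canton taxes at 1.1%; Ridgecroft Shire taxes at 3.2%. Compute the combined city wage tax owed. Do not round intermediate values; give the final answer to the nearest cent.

$2205.49

Lakefall Canton, January 1 – June 10, 2014: 161 days → $97000 × 1.1% × 161/365 = $470.6493
Ridgecroft Shire, June 11 – December 31, 2014: 204 days → $97000 × 3.2% × 204/365 = $1734.8384
Total = $2205.4877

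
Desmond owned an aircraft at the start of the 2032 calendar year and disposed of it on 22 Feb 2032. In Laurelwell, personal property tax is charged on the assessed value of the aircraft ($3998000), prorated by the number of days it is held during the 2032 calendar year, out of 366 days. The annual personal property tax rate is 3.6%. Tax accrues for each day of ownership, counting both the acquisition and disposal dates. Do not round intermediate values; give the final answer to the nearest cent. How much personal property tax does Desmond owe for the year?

Days held (1 Jan – 22 Feb 2032): 53 out of 366
Tax = $3998000 × 3.6% × 53/366 = $20842.0328

$20842.03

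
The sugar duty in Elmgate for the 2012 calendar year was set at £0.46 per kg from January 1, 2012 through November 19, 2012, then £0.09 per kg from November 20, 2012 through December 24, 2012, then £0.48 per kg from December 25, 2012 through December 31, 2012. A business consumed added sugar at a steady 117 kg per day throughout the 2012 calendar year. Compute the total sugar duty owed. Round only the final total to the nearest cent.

£18199.35

January 1 – November 19, 2012: 324 days × 117 kg/day = 37,908 kg at £0.46/kg → £17437.68
November 20 – December 24, 2012: 35 days × 117 kg/day = 4,095 kg at £0.09/kg → £368.55
December 25 – December 31, 2012: 7 days × 117 kg/day = 819 kg at £0.48/kg → £393.12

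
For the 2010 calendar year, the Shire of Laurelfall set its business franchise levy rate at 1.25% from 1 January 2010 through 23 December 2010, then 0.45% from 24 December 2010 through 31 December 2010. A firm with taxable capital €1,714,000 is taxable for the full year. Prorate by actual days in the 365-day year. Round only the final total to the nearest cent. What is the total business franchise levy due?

1 January – 23 December 2010: 357 days at 1.25% → €1,714,000 × 1.25% × 357/365 = €20,955.4110
24 December – 31 December 2010: 8 days at 0.45% → €1,714,000 × 0.45% × 8/365 = €169.0521
Total = €21,124.4630

€21,124.46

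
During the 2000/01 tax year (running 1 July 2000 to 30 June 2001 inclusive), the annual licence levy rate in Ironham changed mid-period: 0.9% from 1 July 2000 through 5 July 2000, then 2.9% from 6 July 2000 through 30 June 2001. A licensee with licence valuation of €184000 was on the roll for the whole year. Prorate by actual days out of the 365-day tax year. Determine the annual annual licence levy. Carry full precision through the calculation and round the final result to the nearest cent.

1 July – 5 July 2000: 5 days at 0.9% → €184000 × 0.9% × 5/365 = €22.6849
6 July 2000 – 30 June 2001: 360 days at 2.9% → €184000 × 2.9% × 360/365 = €5262.9041
Total = €5285.5890

€5285.59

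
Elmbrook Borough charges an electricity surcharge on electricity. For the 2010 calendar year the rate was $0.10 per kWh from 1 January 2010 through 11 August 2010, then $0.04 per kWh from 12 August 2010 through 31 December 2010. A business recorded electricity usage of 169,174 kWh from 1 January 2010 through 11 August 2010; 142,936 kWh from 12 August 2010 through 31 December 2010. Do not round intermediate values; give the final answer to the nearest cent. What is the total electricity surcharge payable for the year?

$22,634.84

1 January – 11 August 2010: 169,174 kWh at $0.10/kWh → $16,917.40
12 August – 31 December 2010: 142,936 kWh at $0.04/kWh → $5,717.44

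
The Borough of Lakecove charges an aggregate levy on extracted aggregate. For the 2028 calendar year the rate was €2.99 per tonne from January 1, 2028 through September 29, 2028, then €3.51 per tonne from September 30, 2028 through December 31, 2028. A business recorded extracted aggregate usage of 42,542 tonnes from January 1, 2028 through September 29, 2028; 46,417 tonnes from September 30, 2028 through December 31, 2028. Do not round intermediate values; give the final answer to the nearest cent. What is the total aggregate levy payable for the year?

€290,124.25

January 1 – September 29, 2028: 42,542 tonnes at €2.99/tonne → €127,200.58
September 30 – December 31, 2028: 46,417 tonnes at €3.51/tonne → €162,923.67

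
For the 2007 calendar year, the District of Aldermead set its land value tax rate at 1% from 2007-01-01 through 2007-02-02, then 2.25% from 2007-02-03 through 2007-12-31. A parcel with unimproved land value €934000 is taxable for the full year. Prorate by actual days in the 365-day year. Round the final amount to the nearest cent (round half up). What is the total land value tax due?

€19959.45

2007-01-01 to 2007-02-02: 33 days at 1% → €934000 × 1% × 33/365 = €844.4384
2007-02-03 to 2007-12-31: 332 days at 2.25% → €934000 × 2.25% × 332/365 = €19115.0137
Total = €19959.4521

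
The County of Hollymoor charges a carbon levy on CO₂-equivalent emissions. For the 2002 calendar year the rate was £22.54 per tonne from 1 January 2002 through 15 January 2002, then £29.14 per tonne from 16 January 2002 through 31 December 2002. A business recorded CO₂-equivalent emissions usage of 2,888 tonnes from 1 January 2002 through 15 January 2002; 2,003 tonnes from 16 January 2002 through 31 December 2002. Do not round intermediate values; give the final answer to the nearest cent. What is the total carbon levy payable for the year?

1 January – 15 January 2002: 2,888 tonnes at £22.54/tonne → £65,095.52
16 January – 31 December 2002: 2,003 tonnes at £29.14/tonne → £58,367.42

£123,462.94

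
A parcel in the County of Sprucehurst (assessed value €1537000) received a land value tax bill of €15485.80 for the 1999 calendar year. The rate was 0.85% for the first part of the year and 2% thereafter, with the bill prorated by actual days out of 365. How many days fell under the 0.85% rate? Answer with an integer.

Let d = days at the first rate; then 365 − d days at the second rate.
€1537000 × [0.85%·d + 2%·(365−d)] / 365 = €15485.80
Solving gives d = 315, so the new rate took effect on November 12, 1999.

315 days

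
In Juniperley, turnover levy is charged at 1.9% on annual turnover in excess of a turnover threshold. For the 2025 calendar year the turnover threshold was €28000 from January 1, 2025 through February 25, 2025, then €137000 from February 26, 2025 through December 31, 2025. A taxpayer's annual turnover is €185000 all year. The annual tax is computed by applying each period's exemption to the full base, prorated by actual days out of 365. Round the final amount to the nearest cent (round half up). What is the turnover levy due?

January 1 – February 25, 2025: 56 days, exemption €28000 → (€185000 − €28000) × 1.9% × 56/365 = €457.6658
February 26 – December 31, 2025: 309 days, exemption €137000 → (€185000 − €137000) × 1.9% × 309/365 = €772.0767
Total = €1229.7425

€1229.74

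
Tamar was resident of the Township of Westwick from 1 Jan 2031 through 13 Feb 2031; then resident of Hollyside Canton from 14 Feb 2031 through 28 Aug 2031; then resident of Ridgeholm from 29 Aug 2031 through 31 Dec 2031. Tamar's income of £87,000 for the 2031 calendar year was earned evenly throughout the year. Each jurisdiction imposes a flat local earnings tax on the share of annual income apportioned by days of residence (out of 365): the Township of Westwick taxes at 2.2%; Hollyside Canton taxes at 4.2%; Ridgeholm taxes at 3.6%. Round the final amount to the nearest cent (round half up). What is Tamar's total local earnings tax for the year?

£3,265.48

The Township of Westwick, 1 Jan – 13 Feb 2031: 44 days → £87,000 × 2.2% × 44/365 = £230.7288
Hollyside Canton, 14 Feb – 28 Aug 2031: 196 days → £87,000 × 4.2% × 196/365 = £1,962.1479
Ridgeholm, 29 Aug – 31 Dec 2031: 125 days → £87,000 × 3.6% × 125/365 = £1,072.6027
Total = £3,265.4795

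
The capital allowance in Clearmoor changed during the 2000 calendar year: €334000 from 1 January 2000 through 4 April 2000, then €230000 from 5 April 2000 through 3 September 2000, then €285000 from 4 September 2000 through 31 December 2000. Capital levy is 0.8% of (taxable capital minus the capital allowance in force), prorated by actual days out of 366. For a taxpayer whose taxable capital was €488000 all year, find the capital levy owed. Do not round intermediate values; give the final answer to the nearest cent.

1 January – 4 April 2000: 95 days, exemption €334000 → (€488000 − €334000) × 0.8% × 95/366 = €319.7814
5 April – 3 September 2000: 152 days, exemption €230000 → (€488000 − €230000) × 0.8% × 152/366 = €857.1803
4 September – 31 December 2000: 119 days, exemption €285000 → (€488000 − €285000) × 0.8% × 119/366 = €528.0219
Total = €1704.9836

€1704.98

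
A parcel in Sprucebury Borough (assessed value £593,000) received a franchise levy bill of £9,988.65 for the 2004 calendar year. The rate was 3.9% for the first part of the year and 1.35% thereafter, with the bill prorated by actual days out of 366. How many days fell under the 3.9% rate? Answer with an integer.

Let d = days at the first rate; then 366 − d days at the second rate.
£593,000 × [3.9%·d + 1.35%·(366−d)] / 366 = £9,988.65
Solving gives d = 48, so the new rate took effect on 18 Feb 2004.

48 days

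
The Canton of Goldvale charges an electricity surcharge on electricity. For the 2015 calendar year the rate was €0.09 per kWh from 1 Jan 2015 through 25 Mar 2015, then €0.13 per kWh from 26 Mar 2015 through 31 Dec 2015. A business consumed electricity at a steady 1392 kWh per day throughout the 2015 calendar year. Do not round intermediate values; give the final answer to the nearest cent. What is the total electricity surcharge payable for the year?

1 Jan – 25 Mar 2015: 84 days × 1392 kWh/day = 116,928 kWh at €0.09/kWh → €10,523.52
26 Mar – 31 Dec 2015: 281 days × 1392 kWh/day = 391,152 kWh at €0.13/kWh → €50,849.76

€61,373.28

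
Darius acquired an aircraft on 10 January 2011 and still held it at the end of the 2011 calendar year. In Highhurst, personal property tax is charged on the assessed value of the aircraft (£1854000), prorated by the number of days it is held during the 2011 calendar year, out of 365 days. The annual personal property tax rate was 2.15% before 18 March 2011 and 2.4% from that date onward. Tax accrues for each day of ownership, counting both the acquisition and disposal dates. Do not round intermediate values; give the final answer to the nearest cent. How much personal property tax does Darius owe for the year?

£42548.03

10 January – 17 March 2011: 67 days at 2.15% → £1854000 × 2.15% × 67/365 = £7316.9507
18 March – 31 December 2011: 289 days at 2.4% → £1854000 × 2.4% × 289/365 = £35231.0795
Total = £42548.0301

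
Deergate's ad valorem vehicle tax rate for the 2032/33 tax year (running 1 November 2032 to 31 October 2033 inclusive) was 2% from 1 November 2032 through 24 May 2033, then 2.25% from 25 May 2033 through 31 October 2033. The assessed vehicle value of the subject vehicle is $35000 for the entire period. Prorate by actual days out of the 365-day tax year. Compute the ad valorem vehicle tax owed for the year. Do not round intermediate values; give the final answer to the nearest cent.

$738.36

1 November 2032 – 24 May 2033: 205 days at 2% → $35000 × 2% × 205/365 = $393.1507
25 May – 31 October 2033: 160 days at 2.25% → $35000 × 2.25% × 160/365 = $345.2055
Total = $738.3562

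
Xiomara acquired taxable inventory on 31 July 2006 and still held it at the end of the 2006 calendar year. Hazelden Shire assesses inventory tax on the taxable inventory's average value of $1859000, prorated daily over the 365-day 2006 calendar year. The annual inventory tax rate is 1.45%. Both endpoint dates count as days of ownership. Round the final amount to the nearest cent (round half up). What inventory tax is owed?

$11373.01

Days held (31 July – 31 December 2006): 154 out of 365
Tax = $1859000 × 1.45% × 154/365 = $11373.0055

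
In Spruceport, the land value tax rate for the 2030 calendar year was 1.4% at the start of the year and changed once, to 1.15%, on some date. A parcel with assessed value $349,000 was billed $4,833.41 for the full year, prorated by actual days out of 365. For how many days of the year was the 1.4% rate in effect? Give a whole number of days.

Let d = days at the first rate; then 365 − d days at the second rate.
$349,000 × [1.4%·d + 1.15%·(365−d)] / 365 = $4,833.41
Solving gives d = 343, so the new rate took effect on 10 December 2030.

343 days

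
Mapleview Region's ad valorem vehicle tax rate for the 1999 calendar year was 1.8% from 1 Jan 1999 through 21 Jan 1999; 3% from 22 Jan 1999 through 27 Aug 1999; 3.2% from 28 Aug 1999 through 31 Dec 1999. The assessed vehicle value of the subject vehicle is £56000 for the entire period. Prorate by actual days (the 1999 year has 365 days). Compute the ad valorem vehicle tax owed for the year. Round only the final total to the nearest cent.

1 Jan – 21 Jan 1999: 21 days at 1.8% → £56000 × 1.8% × 21/365 = £57.9945
22 Jan – 27 Aug 1999: 218 days at 3% → £56000 × 3% × 218/365 = £1003.3973
28 Aug – 31 Dec 1999: 126 days at 3.2% → £56000 × 3.2% × 126/365 = £618.6082
Total = £1680.0000

£1680.00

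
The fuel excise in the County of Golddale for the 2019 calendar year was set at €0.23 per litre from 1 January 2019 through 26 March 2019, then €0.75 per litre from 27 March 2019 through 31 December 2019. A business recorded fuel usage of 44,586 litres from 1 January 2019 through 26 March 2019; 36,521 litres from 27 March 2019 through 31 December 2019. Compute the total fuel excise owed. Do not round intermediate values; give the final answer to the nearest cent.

€37,645.53

1 January – 26 March 2019: 44,586 litres at €0.23/litre → €10,254.78
27 March – 31 December 2019: 36,521 litres at €0.75/litre → €27,390.75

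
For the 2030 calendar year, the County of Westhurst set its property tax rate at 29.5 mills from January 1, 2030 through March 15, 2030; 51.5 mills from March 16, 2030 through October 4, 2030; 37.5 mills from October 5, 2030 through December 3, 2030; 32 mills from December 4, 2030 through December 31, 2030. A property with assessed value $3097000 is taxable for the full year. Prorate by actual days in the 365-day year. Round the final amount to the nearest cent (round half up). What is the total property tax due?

January 1 – March 15, 2030: 74 days at 29.5 mills → $3097000 × 2.95% × 74/365 = $18522.6055
March 16 – October 4, 2030: 203 days at 51.5 mills → $3097000 × 5.15% × 203/365 = $88705.7164
October 5 – December 3, 2030: 60 days at 37.5 mills → $3097000 × 3.75% × 60/365 = $19091.0959
December 4 – December 31, 2030: 28 days at 32 mills → $3097000 × 3.2% × 28/365 = $7602.4986
Total = $133921.9164

$133921.92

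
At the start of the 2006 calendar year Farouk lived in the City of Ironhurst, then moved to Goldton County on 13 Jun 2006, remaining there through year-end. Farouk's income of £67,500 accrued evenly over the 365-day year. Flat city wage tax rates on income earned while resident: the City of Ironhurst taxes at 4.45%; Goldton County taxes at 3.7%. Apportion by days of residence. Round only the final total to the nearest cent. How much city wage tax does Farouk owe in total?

£2,723.58

The City of Ironhurst, 1 Jan – 12 Jun 2006: 163 days → £67,500 × 4.45% × 163/365 = £1,341.4007
Goldton County, 13 Jun – 31 Dec 2006: 202 days → £67,500 × 3.7% × 202/365 = £1,382.1781
Total = £2,723.5788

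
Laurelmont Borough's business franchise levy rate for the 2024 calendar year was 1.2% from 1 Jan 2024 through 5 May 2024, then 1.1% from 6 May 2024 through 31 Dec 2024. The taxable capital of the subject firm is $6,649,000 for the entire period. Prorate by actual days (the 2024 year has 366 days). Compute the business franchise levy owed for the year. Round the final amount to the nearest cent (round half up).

1 Jan – 5 May 2024: 126 days at 1.2% → $6,649,000 × 1.2% × 126/366 = $27,468.0000
6 May – 31 Dec 2024: 240 days at 1.1% → $6,649,000 × 1.1% × 240/366 = $47,960.0000
Total = $75,428.0000

$75,428.00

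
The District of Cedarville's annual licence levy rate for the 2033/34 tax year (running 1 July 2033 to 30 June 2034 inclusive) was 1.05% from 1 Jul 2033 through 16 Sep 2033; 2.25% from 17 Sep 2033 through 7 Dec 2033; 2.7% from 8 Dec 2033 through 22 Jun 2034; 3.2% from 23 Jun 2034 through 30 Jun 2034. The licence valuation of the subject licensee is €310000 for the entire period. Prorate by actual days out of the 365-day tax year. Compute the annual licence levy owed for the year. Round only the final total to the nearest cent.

€6997.51

1 Jul – 16 Sep 2033: 78 days at 1.05% → €310000 × 1.05% × 78/365 = €695.5890
17 Sep – 7 Dec 2033: 82 days at 2.25% → €310000 × 2.25% × 82/365 = €1566.9863
8 Dec 2033 – 22 Jun 2034: 197 days at 2.7% → €310000 × 2.7% × 197/365 = €4517.5068
23 Jun – 30 Jun 2034: 8 days at 3.2% → €310000 × 3.2% × 8/365 = €217.4247
Total = €6997.5068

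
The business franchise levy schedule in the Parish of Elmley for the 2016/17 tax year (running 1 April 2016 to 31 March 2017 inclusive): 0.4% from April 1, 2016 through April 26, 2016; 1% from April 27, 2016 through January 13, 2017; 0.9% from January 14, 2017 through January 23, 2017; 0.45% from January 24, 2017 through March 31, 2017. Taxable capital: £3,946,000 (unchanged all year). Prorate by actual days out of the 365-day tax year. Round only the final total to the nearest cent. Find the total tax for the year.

April 1 – April 26, 2016: 26 days at 0.4% → £3,946,000 × 0.4% × 26/365 = £1,124.3397
April 27, 2016 – January 13, 2017: 262 days at 1% → £3,946,000 × 1% × 262/365 = £28,324.7123
January 14 – January 23, 2017: 10 days at 0.9% → £3,946,000 × 0.9% × 10/365 = £972.9863
January 24 – March 31, 2017: 67 days at 0.45% → £3,946,000 × 0.45% × 67/365 = £3,259.5041
Total = £33,681.5425

£33,681.54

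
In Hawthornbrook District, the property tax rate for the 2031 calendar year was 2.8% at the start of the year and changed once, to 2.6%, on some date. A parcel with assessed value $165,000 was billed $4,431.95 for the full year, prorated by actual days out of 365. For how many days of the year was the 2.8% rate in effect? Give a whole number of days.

Let d = days at the first rate; then 365 − d days at the second rate.
$165,000 × [2.8%·d + 2.6%·(365−d)] / 365 = $4,431.95
Solving gives d = 157, so the new rate took effect on 7 Jun 2031.

157 days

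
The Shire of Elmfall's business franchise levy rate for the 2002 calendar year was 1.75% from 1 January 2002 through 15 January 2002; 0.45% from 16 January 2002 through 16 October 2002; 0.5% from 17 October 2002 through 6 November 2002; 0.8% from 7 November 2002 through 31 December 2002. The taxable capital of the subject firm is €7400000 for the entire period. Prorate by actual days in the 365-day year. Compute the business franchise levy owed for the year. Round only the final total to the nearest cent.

1 January – 15 January 2002: 15 days at 1.75% → €7400000 × 1.75% × 15/365 = €5321.9178
16 January – 16 October 2002: 274 days at 0.45% → €7400000 × 0.45% × 274/365 = €24997.8082
17 October – 6 November 2002: 21 days at 0.5% → €7400000 × 0.5% × 21/365 = €2128.7671
7 November – 31 December 2002: 55 days at 0.8% → €7400000 × 0.8% × 55/365 = €8920.5479
Total = €41369.0411

€41369.04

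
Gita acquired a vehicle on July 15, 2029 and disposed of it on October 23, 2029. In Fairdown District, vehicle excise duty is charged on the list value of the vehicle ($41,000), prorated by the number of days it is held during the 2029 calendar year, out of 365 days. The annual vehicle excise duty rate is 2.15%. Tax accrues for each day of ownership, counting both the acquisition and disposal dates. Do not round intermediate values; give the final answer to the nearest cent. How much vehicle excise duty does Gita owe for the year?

Days held (July 15 – October 23, 2029): 101 out of 365
Tax = $41,000 × 2.15% × 101/365 = $243.9219

$243.92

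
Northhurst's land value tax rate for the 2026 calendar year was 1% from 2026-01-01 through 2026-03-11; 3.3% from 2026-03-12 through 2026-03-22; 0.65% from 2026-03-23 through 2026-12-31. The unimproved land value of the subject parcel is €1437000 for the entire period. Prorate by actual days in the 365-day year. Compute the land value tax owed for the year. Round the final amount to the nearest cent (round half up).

2026-01-01 to 2026-03-11: 70 days at 1% → €1437000 × 1% × 70/365 = €2755.8904
2026-03-12 to 2026-03-22: 11 days at 3.3% → €1437000 × 3.3% × 11/365 = €1429.1260
2026-03-23 to 2026-12-31: 284 days at 0.65% → €1437000 × 0.65% × 284/365 = €7267.6767
Total = €11452.6932

€11452.69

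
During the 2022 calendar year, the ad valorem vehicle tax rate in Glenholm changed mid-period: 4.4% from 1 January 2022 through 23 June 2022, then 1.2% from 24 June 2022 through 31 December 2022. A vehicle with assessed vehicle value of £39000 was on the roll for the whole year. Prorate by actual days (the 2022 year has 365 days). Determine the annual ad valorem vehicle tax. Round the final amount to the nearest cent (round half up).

1 January – 23 June 2022: 174 days at 4.4% → £39000 × 4.4% × 174/365 = £818.0384
24 June – 31 December 2022: 191 days at 1.2% → £39000 × 1.2% × 191/365 = £244.8986
Total = £1062.9370

£1062.94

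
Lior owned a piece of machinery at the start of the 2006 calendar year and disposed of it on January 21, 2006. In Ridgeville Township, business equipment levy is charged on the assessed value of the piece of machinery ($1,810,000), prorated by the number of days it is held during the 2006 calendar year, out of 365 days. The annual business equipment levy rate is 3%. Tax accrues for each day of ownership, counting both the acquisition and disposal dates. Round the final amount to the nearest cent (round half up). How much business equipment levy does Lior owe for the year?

Days held (January 1 – January 21, 2006): 21 out of 365
Tax = $1,810,000 × 3% × 21/365 = $3,124.1096

$3,124.11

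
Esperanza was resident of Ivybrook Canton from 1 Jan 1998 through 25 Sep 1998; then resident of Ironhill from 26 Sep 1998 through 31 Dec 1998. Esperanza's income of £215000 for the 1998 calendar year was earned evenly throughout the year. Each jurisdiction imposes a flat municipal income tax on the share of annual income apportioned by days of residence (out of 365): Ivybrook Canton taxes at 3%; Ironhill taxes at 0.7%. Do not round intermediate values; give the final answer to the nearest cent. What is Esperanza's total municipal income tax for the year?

£5135.85

Ivybrook Canton, 1 Jan – 25 Sep 1998: 268 days → £215000 × 3% × 268/365 = £4735.8904
Ironhill, 26 Sep – 31 Dec 1998: 97 days → £215000 × 0.7% × 97/365 = £399.9589
Total = £5135.8493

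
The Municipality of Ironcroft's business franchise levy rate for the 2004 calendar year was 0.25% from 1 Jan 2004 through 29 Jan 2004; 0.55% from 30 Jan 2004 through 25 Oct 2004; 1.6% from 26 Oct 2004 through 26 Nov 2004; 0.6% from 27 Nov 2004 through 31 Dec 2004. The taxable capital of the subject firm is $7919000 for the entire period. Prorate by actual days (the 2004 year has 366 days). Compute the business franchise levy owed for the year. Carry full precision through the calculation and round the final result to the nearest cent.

1 Jan – 29 Jan 2004: 29 days at 0.25% → $7919000 × 0.25% × 29/366 = $1568.6544
30 Jan – 25 Oct 2004: 270 days at 0.55% → $7919000 × 0.55% × 270/366 = $32130.3689
26 Oct – 26 Nov 2004: 32 days at 1.6% → $7919000 × 1.6% × 32/366 = $11077.9454
27 Nov – 31 Dec 2004: 35 days at 0.6% → $7919000 × 0.6% × 35/366 = $4543.6885
Total = $49320.6571

$49320.66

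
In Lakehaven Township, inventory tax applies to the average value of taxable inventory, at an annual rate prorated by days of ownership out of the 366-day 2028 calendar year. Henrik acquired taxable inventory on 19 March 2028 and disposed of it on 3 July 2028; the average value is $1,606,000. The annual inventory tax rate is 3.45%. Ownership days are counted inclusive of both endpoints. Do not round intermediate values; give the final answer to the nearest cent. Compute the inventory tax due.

Days held (19 March – 3 July 2028): 107 out of 366
Tax = $1,606,000 × 3.45% × 107/366 = $16,198.2213

$16,198.22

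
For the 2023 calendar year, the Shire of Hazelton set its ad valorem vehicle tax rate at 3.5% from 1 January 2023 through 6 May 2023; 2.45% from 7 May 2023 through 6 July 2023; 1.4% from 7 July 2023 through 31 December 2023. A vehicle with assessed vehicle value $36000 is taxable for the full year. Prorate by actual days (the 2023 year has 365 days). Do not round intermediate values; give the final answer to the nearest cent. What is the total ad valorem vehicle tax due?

1 January – 6 May 2023: 126 days at 3.5% → $36000 × 3.5% × 126/365 = $434.9589
7 May – 6 July 2023: 61 days at 2.45% → $36000 × 2.45% × 61/365 = $147.4027
7 July – 31 December 2023: 178 days at 1.4% → $36000 × 1.4% × 178/365 = $245.7863
Total = $828.1479

$828.15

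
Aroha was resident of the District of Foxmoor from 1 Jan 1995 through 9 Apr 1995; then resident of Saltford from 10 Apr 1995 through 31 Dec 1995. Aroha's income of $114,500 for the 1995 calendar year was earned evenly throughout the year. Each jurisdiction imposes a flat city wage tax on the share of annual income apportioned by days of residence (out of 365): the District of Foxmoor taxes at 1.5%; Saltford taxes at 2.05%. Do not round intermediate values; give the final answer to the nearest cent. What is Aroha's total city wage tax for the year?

$2,176.44

The District of Foxmoor, 1 Jan – 9 Apr 1995: 99 days → $114,500 × 1.5% × 99/365 = $465.8425
Saltford, 10 Apr – 31 Dec 1995: 266 days → $114,500 × 2.05% × 266/365 = $1,710.5986
Total = $2,176.4411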